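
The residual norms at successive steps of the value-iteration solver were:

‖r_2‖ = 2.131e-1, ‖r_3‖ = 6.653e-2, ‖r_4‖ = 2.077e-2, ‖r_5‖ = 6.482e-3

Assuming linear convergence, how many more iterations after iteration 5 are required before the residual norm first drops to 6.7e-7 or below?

8

Rate ρ ≈ ‖r_5‖/‖r_4‖ = 6.482e-3/2.077e-2 = 0.3121.
After j more steps, ‖r_{5+j}‖ ≈ 6.482e-3·ρ^j; need ρ^j ≤ 6.7e-7/6.482e-3 = 0.000103363.
j ≥ ln(0.000103363)/ln(0.3121) = -9.1773/-1.16443 = 7.881.
So 8 more iterations are needed.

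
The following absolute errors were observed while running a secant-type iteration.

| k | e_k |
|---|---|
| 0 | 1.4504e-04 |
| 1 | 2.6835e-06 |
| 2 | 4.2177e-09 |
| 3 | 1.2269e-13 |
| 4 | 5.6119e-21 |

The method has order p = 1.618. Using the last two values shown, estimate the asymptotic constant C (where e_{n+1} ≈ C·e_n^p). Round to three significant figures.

C ≈ e_4 / e_3^1.618
  = 5.6119e-21 / (1.2269e-13)^1.618
  = 5.6119e-21 / 1.28734e-21 ≈ 4.3593

4.36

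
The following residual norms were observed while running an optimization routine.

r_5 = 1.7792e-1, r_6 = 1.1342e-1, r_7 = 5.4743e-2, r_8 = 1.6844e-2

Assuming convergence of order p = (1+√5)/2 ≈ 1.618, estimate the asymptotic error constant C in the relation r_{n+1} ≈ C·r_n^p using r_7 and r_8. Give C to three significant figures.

1.85

C ≈ r_8 / r_7^1.618
  = 1.6844e-2 / (5.4743e-2)^1.618
  = 1.6844e-2 / 0.00909108 ≈ 1.8528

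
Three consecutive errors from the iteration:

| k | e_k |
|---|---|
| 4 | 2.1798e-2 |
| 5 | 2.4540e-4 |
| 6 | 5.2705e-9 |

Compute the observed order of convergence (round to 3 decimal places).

p ≈ ln(e_6/e_5) / ln(e_5/e_4)
  = ln(5.2705e-9/2.4540e-4) / ln(2.4540e-4/2.1798e-2)
  = ln(2.14772e-05) / ln(0.0112579)
  = -10.748519 / -4.486685 ≈ 2.395648

2.396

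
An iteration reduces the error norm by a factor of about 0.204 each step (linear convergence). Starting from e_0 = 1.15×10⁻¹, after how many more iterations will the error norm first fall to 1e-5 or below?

6

After k steps, e_k ≈ 1.15×10⁻¹·0.204^k.
Need 0.204^k ≤ 1e-5/1.15×10⁻¹ = 8.69565e-05.
k ≥ ln(8.69565e-05)/ln(0.204) = -9.3501/-1.58964 = 5.882.
Smallest integer k = 6.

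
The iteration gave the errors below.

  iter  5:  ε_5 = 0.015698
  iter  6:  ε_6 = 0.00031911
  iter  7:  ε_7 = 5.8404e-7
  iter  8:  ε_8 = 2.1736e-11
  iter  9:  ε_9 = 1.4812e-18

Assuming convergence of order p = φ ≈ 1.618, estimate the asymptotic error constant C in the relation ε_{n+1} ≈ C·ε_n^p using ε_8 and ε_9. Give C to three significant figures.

0.265

C ≈ ε_9 / ε_8^1.618
  = 1.4812e-18 / (2.1736e-11)^1.618
  = 1.4812e-18 / 5.59186e-18 ≈ 0.26488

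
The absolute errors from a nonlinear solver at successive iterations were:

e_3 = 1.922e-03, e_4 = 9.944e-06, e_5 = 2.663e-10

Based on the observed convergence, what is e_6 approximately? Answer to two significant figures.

1.9e-19

First estimate the order: p ≈ ln(e_5/e_4) / ln(e_4/e_3) = ln(2.663e-10/9.944e-06)/ln(9.944e-06/1.922e-03) = ln(2.678e-05)/ln(0.00517378) ≈ 1.9999.
Then e_6 ≈ e_5·(e_5/e_4)^p = 2.663e-10·(2.678e-05)^1.9999 = 2.663e-10·7.17924e-10 ≈ 1.912e-19.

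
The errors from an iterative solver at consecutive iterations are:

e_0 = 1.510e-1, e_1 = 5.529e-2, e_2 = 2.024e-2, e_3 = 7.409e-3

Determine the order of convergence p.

Consecutive ratios: e_3/e_2 = 7.409e-3/2.024e-2 = 0.366057, e_2/e_1 = 2.024e-2/5.529e-2 = 0.36607.
p ≈ ln(0.366057)/ln(0.36607) = -1.0050/-1.0049 ≈ 1.00.
So the convergence is linear (order 1).

1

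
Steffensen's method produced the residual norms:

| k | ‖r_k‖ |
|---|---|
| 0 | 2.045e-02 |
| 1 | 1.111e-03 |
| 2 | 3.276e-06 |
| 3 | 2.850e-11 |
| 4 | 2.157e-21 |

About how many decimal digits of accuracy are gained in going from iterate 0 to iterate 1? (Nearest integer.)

1

Digits gained ≈ log₁₀(‖r_0‖/‖r_1‖) = log₁₀(2.045e-02/1.111e-03) = log₁₀(18.4068) ≈ 1.265.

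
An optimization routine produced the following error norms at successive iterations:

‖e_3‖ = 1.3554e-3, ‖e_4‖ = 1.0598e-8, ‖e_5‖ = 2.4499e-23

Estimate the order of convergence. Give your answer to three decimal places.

p ≈ ln(‖e_5‖/‖e_4‖) / ln(‖e_4‖/‖e_3‖)
  = ln(2.4499e-23/1.0598e-8) / ln(1.0598e-8/1.3554e-3)
  = ln(2.31166e-15) / ln(7.81909e-06)
  = -33.700811 / -11.758942 ≈ 2.865973

2.866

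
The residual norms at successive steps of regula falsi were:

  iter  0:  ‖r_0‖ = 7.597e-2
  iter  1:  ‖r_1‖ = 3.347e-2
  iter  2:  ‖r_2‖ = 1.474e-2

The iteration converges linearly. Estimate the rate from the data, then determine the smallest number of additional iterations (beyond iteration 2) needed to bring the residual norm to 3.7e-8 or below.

16

Rate ρ ≈ ‖r_2‖/‖r_1‖ = 1.474e-2/3.347e-2 = 0.4404.
After j more steps, ‖r_{2+j}‖ ≈ 1.474e-2·ρ^j; need ρ^j ≤ 3.7e-8/1.474e-2 = 2.51018e-06.
j ≥ ln(2.51018e-06)/ln(0.4404) = -12.8952/-0.82007 = 15.725.
So 16 more iterations are needed.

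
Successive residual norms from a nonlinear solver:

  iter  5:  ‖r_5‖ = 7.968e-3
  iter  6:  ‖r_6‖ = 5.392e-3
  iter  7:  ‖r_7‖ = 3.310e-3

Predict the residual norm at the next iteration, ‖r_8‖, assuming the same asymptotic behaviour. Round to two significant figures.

First estimate the order: p ≈ ln(‖r_7‖/‖r_6‖) / ln(‖r_6‖/‖r_5‖) = ln(3.310e-3/5.392e-3)/ln(5.392e-3/7.968e-3) = ln(0.613872)/ln(0.676707) ≈ 1.2495.
Then ‖r_8‖ ≈ ‖r_7‖·(‖r_7‖/‖r_6‖)^p = 3.310e-3·(0.613872)^1.2495 = 3.310e-3·0.543505 ≈ 0.001799.

1.8e-3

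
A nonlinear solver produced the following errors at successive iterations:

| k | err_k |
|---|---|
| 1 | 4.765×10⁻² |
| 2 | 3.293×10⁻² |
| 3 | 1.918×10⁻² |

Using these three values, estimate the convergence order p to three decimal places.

p ≈ ln(err_3/err_2) / ln(err_2/err_1)
  = ln(1.918×10⁻²/3.293×10⁻²) / ln(3.293×10⁻²/4.765×10⁻²)
  = ln(0.582448) / ln(0.691081)
  = -0.540515 / -0.369498 ≈ 1.462836

1.463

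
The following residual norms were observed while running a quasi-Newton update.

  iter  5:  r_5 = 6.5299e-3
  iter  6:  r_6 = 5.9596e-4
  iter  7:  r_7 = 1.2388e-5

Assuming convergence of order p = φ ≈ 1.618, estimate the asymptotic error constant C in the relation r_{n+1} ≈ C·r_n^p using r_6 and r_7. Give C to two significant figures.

2.0

C ≈ r_7 / r_6^1.618
  = 1.2388e-5 / (5.9596e-4)^1.618
  = 1.2388e-5 / 6.05761e-06 ≈ 2.045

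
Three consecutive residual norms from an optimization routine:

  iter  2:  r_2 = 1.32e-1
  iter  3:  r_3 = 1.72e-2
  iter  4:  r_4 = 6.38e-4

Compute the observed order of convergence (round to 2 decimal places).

p ≈ ln(r_4/r_3) / ln(r_3/r_2)
  = ln(6.38e-4/1.72e-2) / ln(1.72e-2/1.32e-1)
  = ln(0.037093) / ln(0.130303)
  = -3.29433 / -2.03789 ≈ 1.61654

1.62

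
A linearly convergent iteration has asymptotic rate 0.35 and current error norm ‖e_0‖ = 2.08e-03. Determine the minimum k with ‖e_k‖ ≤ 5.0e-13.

22

After k steps, ‖e_k‖ ≈ 2.08e-03·0.35^k.
Need 0.35^k ≤ 5.0e-13/2.08e-03 = 2.40385e-10.
k ≥ ln(2.40385e-10)/ln(0.35) = -22.1488/-1.04982 = 21.098.
Smallest integer k = 22.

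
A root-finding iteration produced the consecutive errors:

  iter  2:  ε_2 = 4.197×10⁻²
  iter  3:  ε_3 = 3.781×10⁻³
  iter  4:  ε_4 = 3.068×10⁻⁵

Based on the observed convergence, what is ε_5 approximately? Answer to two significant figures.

First estimate the order: p ≈ ln(ε_4/ε_3) / ln(ε_3/ε_2) = ln(3.068×10⁻⁵/3.781×10⁻³)/ln(3.781×10⁻³/4.197×10⁻²) = ln(0.00811426)/ln(0.0900882) ≈ 2.0001.
Then ε_5 ≈ ε_4·(ε_4/ε_3)^p = 3.068×10⁻⁵·(0.00811426)^2.0001 = 3.068×10⁻⁵·6.58095e-05 ≈ 2.019e-09.

2.0e-9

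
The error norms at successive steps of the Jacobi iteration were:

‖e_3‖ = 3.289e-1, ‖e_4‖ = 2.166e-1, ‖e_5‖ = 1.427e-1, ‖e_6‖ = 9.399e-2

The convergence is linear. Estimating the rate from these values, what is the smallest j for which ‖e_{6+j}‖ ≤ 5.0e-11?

Rate ρ ≈ ‖e_6‖/‖e_5‖ = 9.399e-2/1.427e-1 = 0.6587.
After j more steps, ‖e_{6+j}‖ ≈ 9.399e-2·ρ^j; need ρ^j ≤ 5.0e-11/9.399e-2 = 5.31971e-10.
j ≥ ln(5.31971e-10)/ln(0.6587) = -21.3544/-0.41749 = 51.149.
So 52 more iterations are needed.

52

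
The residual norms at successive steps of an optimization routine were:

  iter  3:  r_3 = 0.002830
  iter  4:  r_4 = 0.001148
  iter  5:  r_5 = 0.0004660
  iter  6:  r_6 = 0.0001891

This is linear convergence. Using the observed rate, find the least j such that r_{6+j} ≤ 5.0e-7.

7

Rate ρ ≈ r_6/r_5 = 0.0001891/0.0004660 = 0.4058.
After j more steps, r_{6+j} ≈ 0.0001891·ρ^j; need ρ^j ≤ 5.0e-7/0.0001891 = 0.0026441.
j ≥ ln(0.0026441)/ln(0.4058) = -5.9354/-0.90189 = 6.581.
So 7 more iterations are needed.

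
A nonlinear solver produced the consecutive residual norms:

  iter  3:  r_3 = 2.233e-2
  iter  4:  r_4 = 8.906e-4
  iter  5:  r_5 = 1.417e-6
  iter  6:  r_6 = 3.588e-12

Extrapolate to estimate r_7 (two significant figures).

2.3e-23

First estimate the order: p ≈ ln(r_6/r_5) / ln(r_5/r_4) = ln(3.588e-12/1.417e-6)/ln(1.417e-6/8.906e-4) = ln(2.53211e-06)/ln(0.00159106) ≈ 2.0000.
Then r_7 ≈ r_6·(r_6/r_5)^p = 3.588e-12·(2.53211e-06)^2.0000 = 3.588e-12·6.41158e-12 ≈ 2.3e-23.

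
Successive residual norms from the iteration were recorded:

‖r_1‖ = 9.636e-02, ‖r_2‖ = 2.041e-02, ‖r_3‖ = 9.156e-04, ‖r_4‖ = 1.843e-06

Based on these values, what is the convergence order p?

Consecutive ratios: ‖r_4‖/‖r_3‖ = 1.843e-06/9.156e-04 = 0.00201289, ‖r_3‖/‖r_2‖ = 9.156e-04/2.041e-02 = 0.0448604.
p ≈ ln(0.00201289)/ln(0.0448604) = -6.2082/-3.1042 ≈ 2.00.
So the convergence is quadratic (order 2).

2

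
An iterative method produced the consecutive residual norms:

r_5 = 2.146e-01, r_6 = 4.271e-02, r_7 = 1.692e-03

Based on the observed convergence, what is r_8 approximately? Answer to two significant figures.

2.7e-6

First estimate the order: p ≈ ln(r_7/r_6) / ln(r_6/r_5) = ln(1.692e-03/4.271e-02)/ln(4.271e-02/2.146e-01) = ln(0.039616)/ln(0.199021) ≈ 1.9999.
Then r_8 ≈ r_7·(r_7/r_6)^p = 1.692e-03·(0.039616)^1.9999 = 1.692e-03·0.00156993 ≈ 2.656e-06.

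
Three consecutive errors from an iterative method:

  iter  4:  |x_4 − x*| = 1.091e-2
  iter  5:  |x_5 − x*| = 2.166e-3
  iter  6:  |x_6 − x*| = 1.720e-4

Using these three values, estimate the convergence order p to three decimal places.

1.567

p ≈ ln(|x_6 − x*|/|x_5 − x*|) / ln(|x_5 − x*|/|x_4 − x*|)
  = ln(1.720e-4/2.166e-3) / ln(2.166e-3/1.091e-2)
  = ln(0.079409) / ln(0.198533)
  = -2.533144 / -1.616800 ≈ 1.566764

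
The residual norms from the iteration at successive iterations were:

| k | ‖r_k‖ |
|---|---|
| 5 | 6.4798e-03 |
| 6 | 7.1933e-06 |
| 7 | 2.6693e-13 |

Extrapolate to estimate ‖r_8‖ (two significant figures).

First estimate the order: p ≈ ln(‖r_7‖/‖r_6‖) / ln(‖r_6‖/‖r_5‖) = ln(2.6693e-13/7.1933e-06)/ln(7.1933e-06/6.4798e-03) = ln(3.71081e-08)/ln(0.00111011) ≈ 2.5149.
Then ‖r_8‖ ≈ ‖r_7‖·(‖r_7‖/‖r_6‖)^p = 2.6693e-13·(3.71081e-08)^2.5149 = 2.6693e-13·2.05569e-19 ≈ 5.487e-32.

5.5e-32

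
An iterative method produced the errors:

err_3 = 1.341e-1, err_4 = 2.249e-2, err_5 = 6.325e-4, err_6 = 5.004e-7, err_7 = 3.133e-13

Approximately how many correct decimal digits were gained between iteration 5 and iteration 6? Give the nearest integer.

Digits gained ≈ log₁₀(err_5/err_6) = log₁₀(6.325e-4/5.004e-7) = log₁₀(1263.99) ≈ 3.102.

3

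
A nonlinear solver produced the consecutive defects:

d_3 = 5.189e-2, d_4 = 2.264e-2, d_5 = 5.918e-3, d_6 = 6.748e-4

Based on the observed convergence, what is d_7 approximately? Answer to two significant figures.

2.0e-5

First estimate the order: p ≈ ln(d_6/d_5) / ln(d_5/d_4) = ln(6.748e-4/5.918e-3)/ln(5.918e-3/2.264e-2) = ln(0.114025)/ln(0.261396) ≈ 1.6183.
Then d_7 ≈ d_6·(d_6/d_5)^p = 6.748e-4·(0.114025)^1.6183 = 6.748e-4·0.0297813 ≈ 2.01e-05.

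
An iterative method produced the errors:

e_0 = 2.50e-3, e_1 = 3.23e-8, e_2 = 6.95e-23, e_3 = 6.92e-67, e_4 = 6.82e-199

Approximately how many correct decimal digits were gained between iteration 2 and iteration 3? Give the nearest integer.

Digits gained ≈ log₁₀(e_2/e_3) = log₁₀(6.95e-23/6.92e-67) = log₁₀(1.00434e+44) ≈ 44.002.

44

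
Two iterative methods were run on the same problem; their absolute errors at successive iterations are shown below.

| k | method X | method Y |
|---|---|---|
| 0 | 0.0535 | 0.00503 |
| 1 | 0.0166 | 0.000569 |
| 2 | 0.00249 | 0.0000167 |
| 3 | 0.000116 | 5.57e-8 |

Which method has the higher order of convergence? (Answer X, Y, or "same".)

same

Method X: p ≈ ln(0.000116/0.00249)/ln(0.00249/0.0166) ≈ 1.62.
Method Y: p ≈ ln(5.57e-8/0.0000167)/ln(0.0000167/0.000569) ≈ 1.62.
Both orders ≈ 1.6 — effectively the same.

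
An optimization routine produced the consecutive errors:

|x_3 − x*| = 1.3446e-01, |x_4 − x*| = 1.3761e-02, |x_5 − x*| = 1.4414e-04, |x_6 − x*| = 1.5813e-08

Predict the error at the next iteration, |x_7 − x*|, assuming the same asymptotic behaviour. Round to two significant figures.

1.9e-16

First estimate the order: p ≈ ln(|x_6 − x*|/|x_5 − x*|) / ln(|x_5 − x*|/|x_4 − x*|) = ln(1.5813e-08/1.4414e-04)/ln(1.4414e-04/1.3761e-02) = ln(0.000109706)/ln(0.0104745) ≈ 2.0000.
Then |x_7 − x*| ≈ |x_6 − x*|·(|x_6 − x*|/|x_5 − x*|)^p = 1.5813e-08·(0.000109706)^2.0000 = 1.5813e-08·1.20354e-08 ≈ 1.903e-16.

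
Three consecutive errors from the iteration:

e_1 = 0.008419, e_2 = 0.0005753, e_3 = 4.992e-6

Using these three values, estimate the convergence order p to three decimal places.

p ≈ ln(e_3/e_2) / ln(e_2/e_1)
  = ln(4.992e-6/0.0005753) / ln(0.0005753/0.008419)
  = ln(0.00867721) / ln(0.0683335)
  = -4.747055 / -2.683355 ≈ 1.769075

1.769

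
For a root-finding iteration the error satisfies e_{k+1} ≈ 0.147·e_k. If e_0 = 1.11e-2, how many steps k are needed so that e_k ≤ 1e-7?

7

After k steps, e_k ≈ 1.11e-2·0.147^k.
Need 0.147^k ≤ 1e-7/1.11e-2 = 9.00901e-06.
k ≥ ln(9.00901e-06)/ln(0.147) = -11.6173/-1.91732 = 6.059.
Smallest integer k = 7.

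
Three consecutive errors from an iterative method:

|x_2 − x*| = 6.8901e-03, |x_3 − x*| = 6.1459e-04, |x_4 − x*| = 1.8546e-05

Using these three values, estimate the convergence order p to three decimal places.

1.448

p ≈ ln(|x_4 − x*|/|x_3 − x*|) / ln(|x_3 − x*|/|x_2 − x*|)
  = ln(1.8546e-05/6.1459e-04) / ln(6.1459e-04/6.8901e-03)
  = ln(0.0301762) / ln(0.089199)
  = -3.500702 / -2.416885 ≈ 1.448435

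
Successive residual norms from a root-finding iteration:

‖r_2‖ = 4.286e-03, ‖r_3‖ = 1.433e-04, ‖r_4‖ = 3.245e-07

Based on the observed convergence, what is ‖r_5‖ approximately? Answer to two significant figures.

First estimate the order: p ≈ ln(‖r_4‖/‖r_3‖) / ln(‖r_3‖/‖r_2‖) = ln(3.245e-07/1.433e-04)/ln(1.433e-04/4.286e-03) = ln(0.00226448)/ln(0.0334344) ≈ 1.7923.
Then ‖r_5‖ ≈ ‖r_4‖·(‖r_4‖/‖r_3‖)^p = 3.245e-07·(0.00226448)^1.7923 = 3.245e-07·1.81681e-05 ≈ 5.896e-12.

5.9e-12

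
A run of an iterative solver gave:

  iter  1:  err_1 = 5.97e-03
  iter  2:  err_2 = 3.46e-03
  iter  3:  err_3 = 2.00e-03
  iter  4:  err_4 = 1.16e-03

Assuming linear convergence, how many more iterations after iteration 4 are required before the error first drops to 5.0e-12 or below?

36

Rate ρ ≈ err_4/err_3 = 1.16e-03/2.00e-03 = 0.5800.
After j more steps, err_{4+j} ≈ 1.16e-03·ρ^j; need ρ^j ≤ 5.0e-12/1.16e-03 = 4.31034e-09.
j ≥ ln(4.31034e-09)/ln(0.5800) = -19.2622/-0.54473 = 35.361.
So 36 more iterations are needed.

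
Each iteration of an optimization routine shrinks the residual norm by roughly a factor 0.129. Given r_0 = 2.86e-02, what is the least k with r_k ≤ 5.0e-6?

After k steps, r_k ≈ 2.86e-02·0.129^k.
Need 0.129^k ≤ 5.0e-6/2.86e-02 = 0.000174825.
k ≥ ln(0.000174825)/ln(0.129) = -8.6517/-2.04794 = 4.225.
Smallest integer k = 5.

5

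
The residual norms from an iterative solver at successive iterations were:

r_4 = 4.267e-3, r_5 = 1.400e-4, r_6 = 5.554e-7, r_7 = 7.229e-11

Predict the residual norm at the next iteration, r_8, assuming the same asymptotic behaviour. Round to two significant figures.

3.7e-17

First estimate the order: p ≈ ln(r_7/r_6) / ln(r_6/r_5) = ln(7.229e-11/5.554e-7)/ln(5.554e-7/1.400e-4) = ln(0.000130158)/ln(0.00396714) ≈ 1.6179.
Then r_8 ≈ r_7·(r_7/r_6)^p = 7.229e-11·(0.000130158)^1.6179 = 7.229e-11·5.17133e-07 ≈ 3.738e-17.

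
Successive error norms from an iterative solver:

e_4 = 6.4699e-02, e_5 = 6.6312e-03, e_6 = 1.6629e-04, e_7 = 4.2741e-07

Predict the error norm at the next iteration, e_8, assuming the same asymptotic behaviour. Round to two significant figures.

2.8e-11

First estimate the order: p ≈ ln(e_7/e_6) / ln(e_6/e_5) = ln(4.2741e-07/1.6629e-04)/ln(1.6629e-04/6.6312e-03) = ln(0.00257027)/ln(0.0250769) ≈ 1.6180.
Then e_8 ≈ e_7·(e_7/e_6)^p = 4.2741e-07·(0.00257027)^1.6180 = 4.2741e-07·6.44682e-05 ≈ 2.755e-11.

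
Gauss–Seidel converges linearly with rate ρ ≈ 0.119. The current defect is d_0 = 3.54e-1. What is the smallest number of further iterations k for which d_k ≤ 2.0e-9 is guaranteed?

After k steps, d_k ≈ 3.54e-1·0.119^k.
Need 0.119^k ≤ 2.0e-9/3.54e-1 = 5.64972e-09.
k ≥ ln(5.64972e-09)/ln(0.119) = -18.9917/-2.12863 = 8.922.
Smallest integer k = 9.

9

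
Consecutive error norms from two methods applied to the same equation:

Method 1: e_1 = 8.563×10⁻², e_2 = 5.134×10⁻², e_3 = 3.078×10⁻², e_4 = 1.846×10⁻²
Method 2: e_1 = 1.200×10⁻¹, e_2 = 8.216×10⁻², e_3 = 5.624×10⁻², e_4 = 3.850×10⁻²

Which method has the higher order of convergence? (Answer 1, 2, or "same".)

same

Method 1: p ≈ ln(1.846×10⁻²/3.078×10⁻²)/ln(3.078×10⁻²/5.134×10⁻²) ≈ 1.00.
Method 2: p ≈ ln(3.850×10⁻²/5.624×10⁻²)/ln(5.624×10⁻²/8.216×10⁻²) ≈ 1.00.
Both orders ≈ 1.0 — effectively the same.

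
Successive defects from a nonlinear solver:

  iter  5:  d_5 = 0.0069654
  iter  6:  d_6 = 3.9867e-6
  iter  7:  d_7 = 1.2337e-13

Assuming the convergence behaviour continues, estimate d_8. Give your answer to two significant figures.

First estimate the order: p ≈ ln(d_7/d_6) / ln(d_6/d_5) = ln(1.2337e-13/3.9867e-6)/ln(3.9867e-6/0.0069654) = ln(3.09454e-08)/ln(0.000572358) ≈ 2.3161.
Then d_8 ≈ d_7·(d_7/d_6)^p = 1.2337e-13·(3.09454e-08)^2.3161 = 1.2337e-13·4.05014e-18 ≈ 4.997e-31.

5.0e-31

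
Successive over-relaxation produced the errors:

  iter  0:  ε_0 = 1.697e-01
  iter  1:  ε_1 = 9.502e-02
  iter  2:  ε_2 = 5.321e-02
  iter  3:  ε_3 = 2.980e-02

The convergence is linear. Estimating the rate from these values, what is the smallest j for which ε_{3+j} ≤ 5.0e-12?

Rate ρ ≈ ε_3/ε_2 = 2.980e-02/5.321e-02 = 0.5600.
After j more steps, ε_{3+j} ≈ 2.980e-02·ρ^j; need ρ^j ≤ 5.0e-12/2.980e-02 = 1.67785e-10.
j ≥ ln(1.67785e-10)/ln(0.5600) = -22.5083/-0.57982 = 38.819.
So 39 more iterations are needed.

39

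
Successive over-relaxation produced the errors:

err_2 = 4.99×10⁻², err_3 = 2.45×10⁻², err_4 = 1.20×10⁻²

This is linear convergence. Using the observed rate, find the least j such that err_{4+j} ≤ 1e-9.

23

Rate ρ ≈ err_4/err_3 = 1.20×10⁻²/2.45×10⁻² = 0.4898.
After j more steps, err_{4+j} ≈ 1.20×10⁻²·ρ^j; need ρ^j ≤ 1e-9/1.20×10⁻² = 8.33333e-08.
j ≥ ln(8.33333e-08)/ln(0.4898) = -16.3004/-0.71376 = 22.837.
So 23 more iterations are needed.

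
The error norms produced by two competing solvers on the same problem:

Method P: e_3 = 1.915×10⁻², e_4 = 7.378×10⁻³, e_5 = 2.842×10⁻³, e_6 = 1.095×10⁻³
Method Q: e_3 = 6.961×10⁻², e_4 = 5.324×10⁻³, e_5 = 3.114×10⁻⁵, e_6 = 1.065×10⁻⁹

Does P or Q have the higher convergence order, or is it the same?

Q

Method P: p ≈ ln(1.095×10⁻³/2.842×10⁻³)/ln(2.842×10⁻³/7.378×10⁻³) ≈ 1.00.
Method Q: p ≈ ln(1.065×10⁻⁹/3.114×10⁻⁵)/ln(3.114×10⁻⁵/5.324×10⁻³) ≈ 2.00.
Method Q has the higher order (≈2.0 vs ≈1.0).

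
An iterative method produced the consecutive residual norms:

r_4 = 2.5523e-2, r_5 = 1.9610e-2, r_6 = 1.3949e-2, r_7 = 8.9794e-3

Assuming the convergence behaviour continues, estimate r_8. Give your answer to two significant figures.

5.1e-3

First estimate the order: p ≈ ln(r_7/r_6) / ln(r_6/r_5) = ln(8.9794e-3/1.3949e-2)/ln(1.3949e-2/1.9610e-2) = ln(0.643731)/ln(0.711321) ≈ 1.2931.
Then r_8 ≈ r_7·(r_7/r_6)^p = 8.9794e-3·(0.643731)^1.2931 = 8.9794e-3·0.565764 ≈ 0.00508.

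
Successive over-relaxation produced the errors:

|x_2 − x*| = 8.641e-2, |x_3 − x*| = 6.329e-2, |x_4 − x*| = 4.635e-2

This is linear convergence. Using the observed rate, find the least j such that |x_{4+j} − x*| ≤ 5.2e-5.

Rate ρ ≈ |x_4 − x*|/|x_3 − x*| = 4.635e-2/6.329e-2 = 0.7323.
After j more steps, |x_{4+j} − x*| ≈ 4.635e-2·ρ^j; need ρ^j ≤ 5.2e-5/4.635e-2 = 0.0011219.
j ≥ ln(0.0011219)/ln(0.7323) = -6.7927/-0.31157 = 21.802.
So 22 more iterations are needed.

22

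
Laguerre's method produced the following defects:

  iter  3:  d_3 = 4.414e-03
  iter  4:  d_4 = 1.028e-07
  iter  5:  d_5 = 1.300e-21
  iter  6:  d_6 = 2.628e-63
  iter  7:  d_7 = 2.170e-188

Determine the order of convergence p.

3

Consecutive ratios: d_7/d_6 = 2.170e-188/2.628e-63 = 8.25723e-126, d_6/d_5 = 2.628e-63/1.300e-21 = 2.02154e-42.
p ≈ ln(8.25723e-126)/ln(2.02154e-42) = -288.0146/-96.0047 ≈ 3.00.
So the convergence is cubic (order 3).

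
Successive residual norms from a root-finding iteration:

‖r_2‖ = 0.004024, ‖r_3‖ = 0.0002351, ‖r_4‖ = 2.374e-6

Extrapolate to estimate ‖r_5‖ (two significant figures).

1.4e-9

First estimate the order: p ≈ ln(‖r_4‖/‖r_3‖) / ln(‖r_3‖/‖r_2‖) = ln(2.374e-6/0.0002351)/ln(0.0002351/0.004024) = ln(0.0100978)/ln(0.0584245) ≈ 1.6181.
Then ‖r_5‖ ≈ ‖r_4‖·(‖r_4‖/‖r_3‖)^p = 2.374e-6·(0.0100978)^1.6181 = 2.374e-6·0.000589711 ≈ 1.4e-09.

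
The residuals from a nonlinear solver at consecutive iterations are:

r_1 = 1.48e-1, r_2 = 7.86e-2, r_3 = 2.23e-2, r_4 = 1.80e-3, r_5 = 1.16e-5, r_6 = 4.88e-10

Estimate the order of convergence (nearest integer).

Consecutive ratios: r_6/r_5 = 4.88e-10/1.16e-5 = 4.2069e-05, r_5/r_4 = 1.16e-5/1.80e-3 = 0.00644444.
p ≈ ln(4.2069e-05)/ln(0.00644444) = -10.0762/-5.0445 ≈ 2.00.
So the convergence is quadratic (order 2).

2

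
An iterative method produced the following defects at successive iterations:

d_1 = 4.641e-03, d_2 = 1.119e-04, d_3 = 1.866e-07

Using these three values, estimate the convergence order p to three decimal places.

1.717

p ≈ ln(d_3/d_2) / ln(d_2/d_1)
  = ln(1.866e-07/1.119e-04) / ln(1.119e-04/4.641e-03)
  = ln(0.00166756) / ln(0.0241112)
  = -6.396394 / -3.725079 ≈ 1.717116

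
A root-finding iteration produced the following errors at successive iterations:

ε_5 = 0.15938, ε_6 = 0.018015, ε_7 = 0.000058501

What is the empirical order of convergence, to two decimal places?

p ≈ ln(ε_7/ε_6) / ln(ε_6/ε_5)
  = ln(0.000058501/0.018015) / ln(0.018015/0.15938)
  = ln(0.00324735) / ln(0.113032)
  = -5.72992 / -2.18008 ≈ 2.62831

2.63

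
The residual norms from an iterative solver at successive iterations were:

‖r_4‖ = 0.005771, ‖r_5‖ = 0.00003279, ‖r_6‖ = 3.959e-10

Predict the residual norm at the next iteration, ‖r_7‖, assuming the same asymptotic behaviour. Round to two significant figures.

6.7e-21

First estimate the order: p ≈ ln(‖r_6‖/‖r_5‖) / ln(‖r_5‖/‖r_4‖) = ln(3.959e-10/0.00003279)/ln(0.00003279/0.005771) = ln(1.20738e-05)/ln(0.00568186) ≈ 2.1902.
Then ‖r_7‖ ≈ ‖r_6‖·(‖r_6‖/‖r_5‖)^p = 3.959e-10·(1.20738e-05)^2.1902 = 3.959e-10·1.69143e-11 ≈ 6.696e-21.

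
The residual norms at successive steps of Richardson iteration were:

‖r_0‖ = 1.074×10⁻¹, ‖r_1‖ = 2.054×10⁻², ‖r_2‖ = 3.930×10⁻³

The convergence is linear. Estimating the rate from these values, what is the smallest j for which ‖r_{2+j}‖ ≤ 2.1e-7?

Rate ρ ≈ ‖r_2‖/‖r_1‖ = 3.930×10⁻³/2.054×10⁻² = 0.1913.
After j more steps, ‖r_{2+j}‖ ≈ 3.930×10⁻³·ρ^j; need ρ^j ≤ 2.1e-7/3.930×10⁻³ = 5.34351e-05.
j ≥ ln(5.34351e-05)/ln(0.1913) = -9.8370/-1.65391 = 5.948.
So 6 more iterations are needed.

6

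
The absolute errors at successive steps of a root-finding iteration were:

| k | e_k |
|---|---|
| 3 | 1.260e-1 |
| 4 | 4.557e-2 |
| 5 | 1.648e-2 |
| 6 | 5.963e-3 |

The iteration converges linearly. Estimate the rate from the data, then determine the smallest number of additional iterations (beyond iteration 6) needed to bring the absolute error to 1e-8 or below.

14

Rate ρ ≈ e_6/e_5 = 5.963e-3/1.648e-2 = 0.3618.
After j more steps, e_{6+j} ≈ 5.963e-3·ρ^j; need ρ^j ≤ 1e-8/5.963e-3 = 1.67701e-06.
j ≥ ln(1.67701e-06)/ln(0.3618) = -13.2985/-1.01666 = 13.081.
So 14 more iterations are needed.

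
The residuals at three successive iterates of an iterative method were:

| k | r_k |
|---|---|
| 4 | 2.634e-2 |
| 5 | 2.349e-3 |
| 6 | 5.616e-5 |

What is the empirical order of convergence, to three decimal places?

p ≈ ln(r_6/r_5) / ln(r_5/r_4)
  = ln(5.616e-5/2.349e-3) / ln(2.349e-3/2.634e-2)
  = ln(0.023908) / ln(0.08918)
  = -3.733542 / -2.417098 ≈ 1.544638

1.545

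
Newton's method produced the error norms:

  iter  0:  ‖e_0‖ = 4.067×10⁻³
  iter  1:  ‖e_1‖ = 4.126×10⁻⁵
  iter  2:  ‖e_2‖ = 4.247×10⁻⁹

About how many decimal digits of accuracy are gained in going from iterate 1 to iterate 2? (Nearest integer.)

Digits gained ≈ log₁₀(‖e_1‖/‖e_2‖) = log₁₀(4.126×10⁻⁵/4.247×10⁻⁹) = log₁₀(9715.09) ≈ 3.987.

4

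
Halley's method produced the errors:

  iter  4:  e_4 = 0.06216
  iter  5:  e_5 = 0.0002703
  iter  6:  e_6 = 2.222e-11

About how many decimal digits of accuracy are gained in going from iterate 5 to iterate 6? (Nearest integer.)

Digits gained ≈ log₁₀(e_5/e_6) = log₁₀(0.0002703/2.222e-11) = log₁₀(1.21647e+07) ≈ 7.085.

7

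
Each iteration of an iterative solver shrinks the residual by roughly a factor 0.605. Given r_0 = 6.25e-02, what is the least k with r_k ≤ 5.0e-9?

After k steps, r_k ≈ 6.25e-02·0.605^k.
Need 0.605^k ≤ 5.0e-9/6.25e-02 = 8e-08.
k ≥ ln(8e-08)/ln(0.605) = -16.3412/-0.50253 = 32.518.
Smallest integer k = 33.

33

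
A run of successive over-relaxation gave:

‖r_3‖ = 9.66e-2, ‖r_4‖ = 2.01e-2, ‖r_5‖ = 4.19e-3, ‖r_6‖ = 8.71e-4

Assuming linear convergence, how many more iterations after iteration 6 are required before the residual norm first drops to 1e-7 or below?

Rate ρ ≈ ‖r_6‖/‖r_5‖ = 8.71e-4/4.19e-3 = 0.2079.
After j more steps, ‖r_{6+j}‖ ≈ 8.71e-4·ρ^j; need ρ^j ≤ 1e-7/8.71e-4 = 0.000114811.
j ≥ ln(0.000114811)/ln(0.2079) = -9.0722/-1.57070 = 5.776.
So 6 more iterations are needed.

6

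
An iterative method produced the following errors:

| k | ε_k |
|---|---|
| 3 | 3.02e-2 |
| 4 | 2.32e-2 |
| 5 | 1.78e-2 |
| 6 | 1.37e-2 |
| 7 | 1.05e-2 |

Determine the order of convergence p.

1

Consecutive ratios: ε_7/ε_6 = 1.05e-2/1.37e-2 = 0.766423, ε_6/ε_5 = 1.37e-2/1.78e-2 = 0.769663.
p ≈ ln(0.766423)/ln(0.769663) = -0.2660/-0.2618 ≈ 1.02.
So the convergence is linear (order 1).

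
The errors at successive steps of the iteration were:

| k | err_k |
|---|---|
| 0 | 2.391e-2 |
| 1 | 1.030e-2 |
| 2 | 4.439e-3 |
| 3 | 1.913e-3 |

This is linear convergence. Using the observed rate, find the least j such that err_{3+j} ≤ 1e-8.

15

Rate ρ ≈ err_3/err_2 = 1.913e-3/4.439e-3 = 0.4310.
After j more steps, err_{3+j} ≈ 1.913e-3·ρ^j; need ρ^j ≤ 1e-8/1.913e-3 = 5.22739e-06.
j ≥ ln(5.22739e-06)/ln(0.4310) = -12.1616/-0.84165 = 14.450.
So 15 more iterations are needed.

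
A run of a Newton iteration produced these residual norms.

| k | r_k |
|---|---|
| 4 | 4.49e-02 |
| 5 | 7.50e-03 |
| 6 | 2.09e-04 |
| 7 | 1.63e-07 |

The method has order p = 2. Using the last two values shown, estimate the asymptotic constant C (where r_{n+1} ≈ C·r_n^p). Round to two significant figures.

3.7

C ≈ r_7 / r_6^2
  = 1.63e-07 / (2.09e-04)^2
  = 1.63e-07 / 4.3681e-08 ≈ 3.7316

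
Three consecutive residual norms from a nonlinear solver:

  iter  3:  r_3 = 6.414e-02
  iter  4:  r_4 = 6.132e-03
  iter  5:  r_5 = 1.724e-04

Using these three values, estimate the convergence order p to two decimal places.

p ≈ ln(r_5/r_4) / ln(r_4/r_3)
  = ln(1.724e-04/6.132e-03) / ln(6.132e-03/6.414e-02)
  = ln(0.0281148) / ln(0.0956034)
  = -3.57146 / -2.34755 ≈ 1.52136

1.52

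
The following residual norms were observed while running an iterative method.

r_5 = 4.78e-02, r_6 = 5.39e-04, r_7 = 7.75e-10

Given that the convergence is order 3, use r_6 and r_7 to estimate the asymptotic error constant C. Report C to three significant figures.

4.95

C ≈ r_7 / r_6^3
  = 7.75e-10 / (5.39e-04)^3
  = 7.75e-10 / 1.56591e-10 ≈ 4.9492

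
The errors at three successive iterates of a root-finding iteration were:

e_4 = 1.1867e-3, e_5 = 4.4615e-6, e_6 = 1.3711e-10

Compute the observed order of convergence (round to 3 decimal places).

1.861

p ≈ ln(e_6/e_5) / ln(e_5/e_4)
  = ln(1.3711e-10/4.4615e-6) / ln(4.4615e-6/1.1867e-3)
  = ln(3.07318e-05) / ln(0.00375959)
  = -10.390213 / -5.583445 ≈ 1.860896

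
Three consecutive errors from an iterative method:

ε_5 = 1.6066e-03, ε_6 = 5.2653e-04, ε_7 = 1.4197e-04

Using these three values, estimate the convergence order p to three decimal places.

1.175

p ≈ ln(ε_7/ε_6) / ln(ε_6/ε_5)
  = ln(1.4197e-04/5.2653e-04) / ln(5.2653e-04/1.6066e-03)
  = ln(0.269633) / ln(0.327729)
  = -1.310694 / -1.115568 ≈ 1.174912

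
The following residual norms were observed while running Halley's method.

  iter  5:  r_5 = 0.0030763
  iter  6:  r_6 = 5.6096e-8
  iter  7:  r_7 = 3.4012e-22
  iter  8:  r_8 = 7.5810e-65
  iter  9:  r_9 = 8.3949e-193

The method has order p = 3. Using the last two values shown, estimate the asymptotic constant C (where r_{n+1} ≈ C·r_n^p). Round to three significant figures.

1.93

C ≈ r_9 / r_8^3
  = 8.3949e-193 / (7.5810e-65)^3
  = 8.3949e-193 / 4.35692e-193 ≈ 1.9268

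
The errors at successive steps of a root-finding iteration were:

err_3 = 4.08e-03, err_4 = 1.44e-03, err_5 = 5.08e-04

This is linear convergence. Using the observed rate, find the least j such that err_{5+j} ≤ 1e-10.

Rate ρ ≈ err_5/err_4 = 5.08e-04/1.44e-03 = 0.3528.
After j more steps, err_{5+j} ≈ 5.08e-04·ρ^j; need ρ^j ≤ 1e-10/5.08e-04 = 1.9685e-07.
j ≥ ln(1.9685e-07)/ln(0.3528) = -15.4408/-1.04185 = 14.821.
So 15 more iterations are needed.

15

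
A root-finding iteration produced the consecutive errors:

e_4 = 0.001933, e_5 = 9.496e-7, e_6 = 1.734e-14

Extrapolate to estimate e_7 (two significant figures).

1.4e-32

First estimate the order: p ≈ ln(e_6/e_5) / ln(e_5/e_4) = ln(1.734e-14/9.496e-7)/ln(9.496e-7/0.001933) = ln(1.82603e-08)/ln(0.000491257) ≈ 2.3388.
Then e_7 ≈ e_6·(e_6/e_5)^p = 1.734e-14·(1.82603e-08)^2.3388 = 1.734e-14·7.96553e-19 ≈ 1.381e-32.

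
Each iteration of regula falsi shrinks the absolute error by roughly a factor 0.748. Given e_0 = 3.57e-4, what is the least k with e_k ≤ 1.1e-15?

92

After k steps, e_k ≈ 3.57e-4·0.748^k.
Need 0.748^k ≤ 1.1e-15/3.57e-4 = 3.08123e-12.
k ≥ ln(3.08123e-12)/ln(0.748) = -26.5057/-0.29035 = 91.289.
Smallest integer k = 92.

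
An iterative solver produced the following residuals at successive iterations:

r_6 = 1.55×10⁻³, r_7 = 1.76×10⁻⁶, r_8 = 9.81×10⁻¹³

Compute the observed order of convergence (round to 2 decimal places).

p ≈ ln(r_8/r_7) / ln(r_7/r_6)
  = ln(9.81×10⁻¹³/1.76×10⁻⁶) / ln(1.76×10⁻⁶/1.55×10⁻³)
  = ln(5.57386e-07) / ln(0.00113548)
  = -14.40001 / -6.78070 ≈ 2.12368

2.12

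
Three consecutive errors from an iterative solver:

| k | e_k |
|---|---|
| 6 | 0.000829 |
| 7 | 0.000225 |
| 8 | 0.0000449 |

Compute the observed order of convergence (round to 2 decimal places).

1.24

p ≈ ln(e_8/e_7) / ln(e_7/e_6)
  = ln(0.0000449/0.000225) / ln(0.000225/0.000829)
  = ln(0.199556) / ln(0.271411)
  = -1.61166 / -1.30412 ≈ 1.23582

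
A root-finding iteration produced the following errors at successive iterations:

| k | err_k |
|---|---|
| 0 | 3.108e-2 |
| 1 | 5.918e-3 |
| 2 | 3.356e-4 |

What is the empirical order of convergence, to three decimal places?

p ≈ ln(err_2/err_1) / ln(err_1/err_0)
  = ln(3.356e-4/5.918e-3) / ln(5.918e-3/3.108e-2)
  = ln(0.0567083) / ln(0.190412)
  = -2.869835 / -1.658565 ≈ 1.730312

1.730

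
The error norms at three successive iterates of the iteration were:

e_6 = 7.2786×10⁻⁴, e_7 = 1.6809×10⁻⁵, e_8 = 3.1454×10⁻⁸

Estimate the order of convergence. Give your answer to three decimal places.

p ≈ ln(e_8/e_7) / ln(e_7/e_6)
  = ln(3.1454×10⁻⁸/1.6809×10⁻⁵) / ln(1.6809×10⁻⁵/7.2786×10⁻⁴)
  = ln(0.00187126) / ln(0.0230937)
  = -6.281143 / -3.768195 ≈ 1.666884

1.667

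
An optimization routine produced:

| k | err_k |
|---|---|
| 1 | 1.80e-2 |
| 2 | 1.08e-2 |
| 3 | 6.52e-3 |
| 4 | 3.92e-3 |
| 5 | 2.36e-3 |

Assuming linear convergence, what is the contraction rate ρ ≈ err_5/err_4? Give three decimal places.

ρ ≈ err_5/err_4 = 2.36e-3/3.92e-3 = 0.60204

0.602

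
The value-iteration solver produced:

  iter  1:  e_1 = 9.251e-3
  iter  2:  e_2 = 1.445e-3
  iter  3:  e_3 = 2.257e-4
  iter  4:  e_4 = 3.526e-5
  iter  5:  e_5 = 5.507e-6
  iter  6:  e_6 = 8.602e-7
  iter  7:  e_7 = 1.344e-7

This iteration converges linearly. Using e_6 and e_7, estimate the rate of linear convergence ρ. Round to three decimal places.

0.156

ρ ≈ e_7/e_6 = 1.344e-7/8.602e-7 = 0.15624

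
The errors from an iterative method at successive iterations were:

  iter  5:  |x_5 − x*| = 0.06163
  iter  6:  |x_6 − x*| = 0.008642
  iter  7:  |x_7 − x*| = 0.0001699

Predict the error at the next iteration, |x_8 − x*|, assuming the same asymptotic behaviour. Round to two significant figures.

6.6e-8

First estimate the order: p ≈ ln(|x_7 − x*|/|x_6 − x*|) / ln(|x_6 − x*|/|x_5 − x*|) = ln(0.0001699/0.008642)/ln(0.008642/0.06163) = ln(0.0196598)/ln(0.140224) ≈ 2.0001.
Then |x_8 − x*| ≈ |x_7 − x*|·(|x_7 − x*|/|x_6 − x*|)^p = 0.0001699·(0.0196598)^2.0001 = 0.0001699·0.000386356 ≈ 6.564e-08.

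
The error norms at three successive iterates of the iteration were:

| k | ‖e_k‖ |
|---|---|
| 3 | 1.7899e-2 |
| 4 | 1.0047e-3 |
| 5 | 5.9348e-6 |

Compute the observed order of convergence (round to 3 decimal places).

p ≈ ln(‖e_5‖/‖e_4‖) / ln(‖e_4‖/‖e_3‖)
  = ln(5.9348e-6/1.0047e-3) / ln(1.0047e-3/1.7899e-2)
  = ln(0.00590704) / ln(0.0561316)
  = -5.131610 / -2.880056 ≈ 1.781774

1.782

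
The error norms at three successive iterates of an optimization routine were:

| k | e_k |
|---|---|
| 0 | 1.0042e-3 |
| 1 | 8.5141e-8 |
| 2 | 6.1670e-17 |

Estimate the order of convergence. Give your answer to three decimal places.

2.245

p ≈ ln(e_2/e_1) / ln(e_1/e_0)
  = ln(6.1670e-17/8.5141e-8) / ln(8.5141e-8/1.0042e-3)
  = ln(7.24328e-10) / ln(8.47849e-05)
  = -21.045777 / -9.375393 ≈ 2.244789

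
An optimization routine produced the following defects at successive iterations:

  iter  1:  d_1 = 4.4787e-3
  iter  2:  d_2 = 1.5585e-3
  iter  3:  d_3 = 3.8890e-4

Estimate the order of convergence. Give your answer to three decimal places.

1.315

p ≈ ln(d_3/d_2) / ln(d_2/d_1)
  = ln(3.8890e-4/1.5585e-3) / ln(1.5585e-3/4.4787e-3)
  = ln(0.249535) / ln(0.34798)
  = -1.388156 / -1.055610 ≈ 1.315027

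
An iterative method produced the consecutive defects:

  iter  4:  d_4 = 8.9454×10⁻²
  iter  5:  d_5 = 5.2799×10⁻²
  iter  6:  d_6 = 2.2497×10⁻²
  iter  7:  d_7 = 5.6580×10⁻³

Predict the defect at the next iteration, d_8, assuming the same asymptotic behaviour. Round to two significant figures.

6.1e-4

First estimate the order: p ≈ ln(d_7/d_6) / ln(d_6/d_5) = ln(5.6580×10⁻³/2.2497×10⁻²)/ln(2.2497×10⁻²/5.2799×10⁻²) = ln(0.2515)/ln(0.426088) ≈ 1.6180.
Then d_8 ≈ d_7·(d_7/d_6)^p = 5.6580×10⁻³·(0.2515)^1.6180 = 5.6580×10⁻³·0.107169 ≈ 0.0006064.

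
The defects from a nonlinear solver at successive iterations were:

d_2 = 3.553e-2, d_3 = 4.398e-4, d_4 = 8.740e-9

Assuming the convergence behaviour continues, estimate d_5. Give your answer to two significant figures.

First estimate the order: p ≈ ln(d_4/d_3) / ln(d_3/d_2) = ln(8.740e-9/4.398e-4)/ln(4.398e-4/3.553e-2) = ln(1.98727e-05)/ln(0.0123783) ≈ 2.4651.
Then d_5 ≈ d_4·(d_4/d_3)^p = 8.740e-9·(1.98727e-05)^2.4651 = 8.740e-9·2.56882e-12 ≈ 2.245e-20.

2.2e-20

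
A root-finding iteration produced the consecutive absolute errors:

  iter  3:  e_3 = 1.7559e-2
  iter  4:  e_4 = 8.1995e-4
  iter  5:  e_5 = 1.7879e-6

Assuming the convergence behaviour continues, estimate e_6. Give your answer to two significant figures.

First estimate the order: p ≈ ln(e_5/e_4) / ln(e_4/e_3) = ln(1.7879e-6/8.1995e-4)/ln(8.1995e-4/1.7559e-2) = ln(0.0021805)/ln(0.0466969) ≈ 2.0000.
Then e_6 ≈ e_5·(e_5/e_4)^p = 1.7879e-6·(0.0021805)^2.0000 = 1.7879e-6·4.75458e-06 ≈ 8.501e-12.

8.5e-12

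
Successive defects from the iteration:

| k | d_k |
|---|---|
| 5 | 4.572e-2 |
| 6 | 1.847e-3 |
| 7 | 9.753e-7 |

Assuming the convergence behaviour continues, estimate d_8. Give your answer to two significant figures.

1.9e-14

First estimate the order: p ≈ ln(d_7/d_6) / ln(d_6/d_5) = ln(9.753e-7/1.847e-3)/ln(1.847e-3/4.572e-2) = ln(0.000528045)/ln(0.0403981) ≈ 2.3516.
Then d_8 ≈ d_7·(d_7/d_6)^p = 9.753e-7·(0.000528045)^2.3516 = 9.753e-7·1.96351e-08 ≈ 1.915e-14.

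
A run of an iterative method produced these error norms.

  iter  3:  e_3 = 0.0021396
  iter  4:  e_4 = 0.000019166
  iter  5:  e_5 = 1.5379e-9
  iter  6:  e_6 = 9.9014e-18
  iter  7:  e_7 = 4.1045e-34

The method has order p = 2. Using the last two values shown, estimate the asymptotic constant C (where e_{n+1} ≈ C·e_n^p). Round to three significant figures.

C ≈ e_7 / e_6^2
  = 4.1045e-34 / (9.9014e-18)^2
  = 4.1045e-34 / 9.80377e-35 ≈ 4.1867

4.19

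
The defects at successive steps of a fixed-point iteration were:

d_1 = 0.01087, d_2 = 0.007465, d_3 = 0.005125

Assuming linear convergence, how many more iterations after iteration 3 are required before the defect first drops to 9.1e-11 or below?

48

Rate ρ ≈ d_3/d_2 = 0.005125/0.007465 = 0.6865.
After j more steps, d_{3+j} ≈ 0.005125·ρ^j; need ρ^j ≤ 9.1e-11/0.005125 = 1.77561e-08.
j ≥ ln(1.77561e-08)/ln(0.6865) = -17.8465/-0.37615 = 47.445.
So 48 more iterations are needed.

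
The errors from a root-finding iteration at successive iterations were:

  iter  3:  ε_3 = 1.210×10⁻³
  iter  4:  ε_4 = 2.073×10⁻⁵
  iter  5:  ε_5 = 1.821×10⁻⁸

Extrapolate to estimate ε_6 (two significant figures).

9.4e-14

First estimate the order: p ≈ ln(ε_5/ε_4) / ln(ε_4/ε_3) = ln(1.821×10⁻⁸/2.073×10⁻⁵)/ln(2.073×10⁻⁵/1.210×10⁻³) = ln(0.000878437)/ln(0.0171322) ≈ 1.7304.
Then ε_6 ≈ ε_5·(ε_5/ε_4)^p = 1.821×10⁻⁸·(0.000878437)^1.7304 = 1.821×10⁻⁸·5.14514e-06 ≈ 9.369e-14.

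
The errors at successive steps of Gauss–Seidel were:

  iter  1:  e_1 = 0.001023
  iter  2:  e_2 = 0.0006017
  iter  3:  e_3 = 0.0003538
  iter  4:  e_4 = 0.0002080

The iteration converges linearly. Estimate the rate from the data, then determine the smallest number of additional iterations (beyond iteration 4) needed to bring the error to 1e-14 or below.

Rate ρ ≈ e_4/e_3 = 0.0002080/0.0003538 = 0.5879.
After j more steps, e_{4+j} ≈ 0.0002080·ρ^j; need ρ^j ≤ 1e-14/0.0002080 = 4.80769e-11.
j ≥ ln(4.80769e-11)/ln(0.5879) = -23.7582/-0.53120 = 44.726.
So 45 more iterations are needed.

45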